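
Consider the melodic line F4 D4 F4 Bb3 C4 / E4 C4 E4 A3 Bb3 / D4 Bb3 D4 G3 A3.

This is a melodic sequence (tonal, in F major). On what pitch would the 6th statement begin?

The 5-note cells begin on F4, E4, D4 — each down a 2nd from the last.
Continuing: C4 → Bb3 → A3. Statement 6 starts on A3.

A3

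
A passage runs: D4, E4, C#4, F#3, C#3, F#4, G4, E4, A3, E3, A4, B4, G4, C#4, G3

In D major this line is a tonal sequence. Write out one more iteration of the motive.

With a 5-note motive the entries are D4, F#4, A4, each up a 3rd from the previous.
Statement 4 starts on C#5 and keeps the same diatonic contour: C#5 D5 B4 E4 B3.

C#5 D5 B4 E4 B3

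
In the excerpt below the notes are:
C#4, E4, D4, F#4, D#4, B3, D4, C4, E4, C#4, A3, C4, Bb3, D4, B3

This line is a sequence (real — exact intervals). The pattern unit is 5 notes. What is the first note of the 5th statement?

F3

Taking 5-note groups, the heads are C#4, B3, A3: the pattern moves down a 2nd.
Extending the heads down a 2nd: G3 → F3.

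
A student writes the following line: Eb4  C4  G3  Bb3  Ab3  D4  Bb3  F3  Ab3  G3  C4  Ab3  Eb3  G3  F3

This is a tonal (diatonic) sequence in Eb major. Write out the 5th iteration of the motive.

Ab3 F3 C3 Eb3 D3

With a 5-note motive the entries are Eb4, D4, C4, each down a 2nd from the previous.
Carrying on: Bb3 → Ab3.
From Ab3 the diatonic shape gives Ab3 F3 C3 Eb3 D3.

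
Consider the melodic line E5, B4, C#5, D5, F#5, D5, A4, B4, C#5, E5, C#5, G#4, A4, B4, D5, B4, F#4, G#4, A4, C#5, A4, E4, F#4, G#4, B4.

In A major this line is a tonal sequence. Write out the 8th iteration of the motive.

Taking 5-note groups, the heads are E5, D5, C#5, B4, A4: the pattern moves down a 2nd.
Continuing the starts: G#4 → F#4 → E4.
Statement 8 starts on E4 and keeps the same diatonic contour: E4 B3 C#4 D4 F#4.

E4 B3 C#4 D4 F#4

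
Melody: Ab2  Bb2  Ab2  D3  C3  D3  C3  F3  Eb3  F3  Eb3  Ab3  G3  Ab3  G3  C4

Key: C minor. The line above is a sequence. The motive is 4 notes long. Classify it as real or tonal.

Every note is diatonic to C minor.
Cell 1 has +6 semitones from note 3 to 4, but cell 2 has +5 — the interval quality changes while the contour stays the same, which is the hallmark of a tonal sequence.

tonal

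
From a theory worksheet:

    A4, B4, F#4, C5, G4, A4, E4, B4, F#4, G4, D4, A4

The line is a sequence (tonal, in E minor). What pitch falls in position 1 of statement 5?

D4

With 4-note cells, note 1 of each statement runs A4, G4, F#4.
Carrying that down a 2nd forward: E4 → D4.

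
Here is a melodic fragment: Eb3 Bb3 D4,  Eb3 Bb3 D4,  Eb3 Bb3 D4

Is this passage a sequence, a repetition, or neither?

repetition

Each 3-note cell is identical (Eb3 Bb3 D4), restated at the same pitch.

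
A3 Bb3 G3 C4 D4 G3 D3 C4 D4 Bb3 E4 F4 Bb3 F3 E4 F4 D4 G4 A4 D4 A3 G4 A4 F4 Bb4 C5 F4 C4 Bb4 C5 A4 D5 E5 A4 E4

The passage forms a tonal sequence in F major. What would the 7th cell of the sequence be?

Unit = 7 notes; the statements start on A3, C4, E4, G4, Bb4, moving up a 3rd each time.
Extending up a 3rd: D5 → F5.
Statement 7 starts on F5 and keeps the same diatonic contour: F5 G5 E5 A5 Bb5 E5 Bb4.

F5 G5 E5 A5 Bb5 E5 Bb4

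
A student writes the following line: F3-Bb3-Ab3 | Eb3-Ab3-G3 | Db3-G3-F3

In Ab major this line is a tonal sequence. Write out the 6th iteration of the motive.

Ab2 Db3 C3

Unit = 3 notes; the statements start on F3, Eb3, Db3, moving down a 2nd each time.
Carrying on: C3 → Bb2 → Ab2.
From Ab2 the diatonic shape gives Ab2 Db3 C3.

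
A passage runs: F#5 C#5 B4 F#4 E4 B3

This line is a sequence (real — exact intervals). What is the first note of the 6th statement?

With a 2-note motive the entries are F#5, B4, E4, each down a 5th from the previous.
Extending the heads down a 5th: A3 → D3 → G2.

G2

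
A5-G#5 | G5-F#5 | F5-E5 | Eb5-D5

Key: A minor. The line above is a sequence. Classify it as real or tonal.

real

Each cell has the same semitone pattern (-1,) — intervals are preserved exactly.
And G#5 lies outside A minor, so the sequence is real rather than tonal.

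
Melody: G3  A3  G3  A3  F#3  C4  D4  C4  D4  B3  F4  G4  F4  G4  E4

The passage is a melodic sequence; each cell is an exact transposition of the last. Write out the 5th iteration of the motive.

Unit = 5 notes; the statements start on G3, C4, F4, moving up a 4th each time.
Carrying on: Bb4 → Eb5.
Statement 5 starts on Eb5 and keeps the same exact contour: Eb5 F5 Eb5 F5 D5.

Eb5 F5 Eb5 F5 D5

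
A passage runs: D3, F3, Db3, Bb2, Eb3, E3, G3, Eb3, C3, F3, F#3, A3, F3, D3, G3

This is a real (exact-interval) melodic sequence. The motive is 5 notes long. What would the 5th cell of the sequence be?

Unit = 5 notes; the statements start on D3, E3, F#3, moving up a 2nd each time.
Continuing the starts: G#3 → A#3.
So cell 5 is A#3 C#4 A3 F#3 B3.

A#3 C#4 A3 F#3 B3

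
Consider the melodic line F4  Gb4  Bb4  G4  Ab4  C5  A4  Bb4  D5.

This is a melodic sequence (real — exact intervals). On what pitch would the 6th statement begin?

With a 3-note motive the entries are F4, G4, A4, each up a 2nd from the previous.
Extending the heads up a 2nd: B4 → C#5 → D#5.

D#5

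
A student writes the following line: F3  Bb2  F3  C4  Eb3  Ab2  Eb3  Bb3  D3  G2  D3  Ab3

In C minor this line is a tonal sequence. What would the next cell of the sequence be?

Taking 4-note groups, the heads are F3, Eb3, D3: the pattern moves down a 2nd.
So cell 4 is C3 F2 C3 G3.

C3 F2 C3 G3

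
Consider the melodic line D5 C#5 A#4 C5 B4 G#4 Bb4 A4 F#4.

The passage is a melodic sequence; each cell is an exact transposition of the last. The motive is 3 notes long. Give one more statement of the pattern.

Ab4 G4 E4

Taking 3-note groups, the heads are D5, C5, Bb4: the pattern moves down a 2nd.
So cell 4 is Ab4 G4 E4.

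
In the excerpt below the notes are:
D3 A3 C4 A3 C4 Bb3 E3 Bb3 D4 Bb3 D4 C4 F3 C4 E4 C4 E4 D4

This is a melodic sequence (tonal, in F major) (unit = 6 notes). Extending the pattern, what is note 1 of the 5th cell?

The unit is 6 notes. Position-1 pitches of the 3 shown cells: D3, E3, F3.
Each moves up a 2nd. Continuing: G3 → A3.

A3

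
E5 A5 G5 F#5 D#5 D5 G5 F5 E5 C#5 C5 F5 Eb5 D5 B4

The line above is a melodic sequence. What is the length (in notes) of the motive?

5

There are 15 notes; a 5-note unit gives 3 cells:
E5 A5 G5 F#5 D#5 | D5 G5 F5 E5 C#5 | C5 F5 Eb5 D5 B4
Every group is a transposition down a 2nd of the one before; no shorter unit works.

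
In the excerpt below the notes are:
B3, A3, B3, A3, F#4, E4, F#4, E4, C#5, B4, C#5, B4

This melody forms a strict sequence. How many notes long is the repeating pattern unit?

4

12 notes total. Splitting into 3 groups of 4:
B3 A3 B3 A3 | F#4 E4 F#4 E4 | C#5 B4 C#5 B4
Every group is a transposition up a 5th of the one before; no shorter unit works.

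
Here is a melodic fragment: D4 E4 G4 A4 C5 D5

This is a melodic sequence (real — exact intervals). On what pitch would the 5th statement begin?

Taking 2-note groups, the heads are D4, G4, C5: the pattern moves up a 4th.
Continuing: F5 → Bb5. Statement 5 starts on Bb5.

Bb5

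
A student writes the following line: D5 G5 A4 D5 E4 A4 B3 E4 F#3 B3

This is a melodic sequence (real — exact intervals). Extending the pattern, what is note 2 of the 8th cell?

The unit is 2 notes. Position-2 pitches of the 5 shown cells: G5, D5, A4, E4, B3.
Extending down a 4th: F#3 → C#3 → G#2.

G#2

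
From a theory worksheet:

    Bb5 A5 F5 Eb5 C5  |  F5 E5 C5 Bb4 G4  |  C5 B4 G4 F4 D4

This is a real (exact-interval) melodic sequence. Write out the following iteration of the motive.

Unit = 5 notes; the statements start on Bb5, F5, C5, moving down a 4th each time.
So cell 4 is G4 F#4 D4 C4 A3.

G4 F#4 D4 C4 A3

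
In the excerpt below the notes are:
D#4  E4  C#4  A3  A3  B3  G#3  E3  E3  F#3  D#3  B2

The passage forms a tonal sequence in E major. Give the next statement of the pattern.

B2 C#3 A2 F#2

With a 4-note motive the entries are D#4, A3, E3, each down a 4th from the previous.
Statement 4 starts on B2 and keeps the same diatonic contour: B2 C#3 A2 F#2.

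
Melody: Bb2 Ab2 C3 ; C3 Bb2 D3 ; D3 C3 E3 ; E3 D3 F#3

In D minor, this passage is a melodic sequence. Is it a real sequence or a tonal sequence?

real

Each cell has the same semitone pattern (-2, 4) — intervals are preserved exactly.
And Ab2 lies outside D minor, so the sequence is real rather than tonal.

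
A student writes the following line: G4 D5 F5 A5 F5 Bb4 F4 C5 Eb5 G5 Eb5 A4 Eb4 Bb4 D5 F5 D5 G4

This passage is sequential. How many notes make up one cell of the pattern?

6

There are 18 notes; a 6-note unit gives 3 cells:
G4 D5 F5 A5 F5 Bb4 | F4 C5 Eb5 G5 Eb5 A4 | Eb4 Bb4 D5 F5 D5 G4
That's a consistent down a 2nd shift per cell, and no other grouping gives one.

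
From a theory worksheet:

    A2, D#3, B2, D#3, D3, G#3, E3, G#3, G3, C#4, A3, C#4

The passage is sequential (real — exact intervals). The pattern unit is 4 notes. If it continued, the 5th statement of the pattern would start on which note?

The 4-note cells begin on A2, D3, G3 — each up a 4th from the last.
Extending the heads up a 4th: C4 → F4.

F4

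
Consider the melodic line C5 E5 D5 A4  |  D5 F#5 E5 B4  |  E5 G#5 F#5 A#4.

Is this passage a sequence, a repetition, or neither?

Note 4 of cell 3 is A#4; if this were a sequence it would be C#5. No unit length gives a consistent transposition pattern.

neither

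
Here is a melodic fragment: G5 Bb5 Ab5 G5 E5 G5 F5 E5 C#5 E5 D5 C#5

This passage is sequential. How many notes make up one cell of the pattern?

4

There are 12 notes; a 4-note unit gives 3 cells:
G5 Bb5 Ab5 G5 | E5 G5 F5 E5 | C#5 E5 D5 C#5
Every group is a transposition down a 3rd of the one before; no shorter unit works.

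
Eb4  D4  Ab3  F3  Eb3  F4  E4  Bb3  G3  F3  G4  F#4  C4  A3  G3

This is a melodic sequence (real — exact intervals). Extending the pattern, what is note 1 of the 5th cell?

Grouping in 5s, the 1st note of each cell is Eb4, F4, G4.
Each moves up a 2nd. Continuing: A4 → B4.

B4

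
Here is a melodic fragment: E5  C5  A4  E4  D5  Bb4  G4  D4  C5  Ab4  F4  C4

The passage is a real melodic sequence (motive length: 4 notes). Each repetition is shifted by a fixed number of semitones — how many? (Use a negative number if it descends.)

-2

Unit = 4 notes; the statements start on E5, D5, C5, moving down a 2nd each time.
Counting half-steps from E5 to D5: -2.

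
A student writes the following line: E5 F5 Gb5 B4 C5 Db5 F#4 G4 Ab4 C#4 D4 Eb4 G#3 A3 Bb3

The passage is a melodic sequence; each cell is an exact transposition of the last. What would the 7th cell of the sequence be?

A#2 B2 C3

Unit = 3 notes; the statements start on E5, B4, F#4, C#4, G#3, moving down a 4th each time.
Carrying on: D#3 → A#2.
Statement 7 starts on A#2 and keeps the same exact contour: A#2 B2 C3.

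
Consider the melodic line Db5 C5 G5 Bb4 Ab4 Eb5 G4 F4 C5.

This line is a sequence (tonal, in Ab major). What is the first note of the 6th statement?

Ab3

With a 3-note motive the entries are Db5, Bb4, G4, each down a 3rd from the previous.
Extending the heads down a 3rd: Eb4 → C4 → Ab3.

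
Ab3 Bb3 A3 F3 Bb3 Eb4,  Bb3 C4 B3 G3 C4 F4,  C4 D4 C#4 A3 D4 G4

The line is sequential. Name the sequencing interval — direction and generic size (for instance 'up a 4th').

Unit = 6 notes; the statements start on Ab3, Bb3, C4, moving up a 2nd each time.
From Ab3 to Bb3: up a 2nd.

up a 2nd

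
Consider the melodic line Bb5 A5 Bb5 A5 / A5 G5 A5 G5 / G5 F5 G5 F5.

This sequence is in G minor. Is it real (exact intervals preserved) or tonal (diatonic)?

tonal

Every note is diatonic to G minor.
Cell 1 has -1 semitones from note 1 to 2, but cell 2 has -2 — the interval quality changes while the contour stays the same, which is the hallmark of a tonal sequence.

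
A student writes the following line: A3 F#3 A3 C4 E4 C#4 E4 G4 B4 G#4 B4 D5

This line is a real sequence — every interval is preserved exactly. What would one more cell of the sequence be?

F#5 D#5 F#5 A5

The 4-note cells begin on A3, E4, B4 — each up a 5th from the last.
From F#5 the exact shape gives F#5 D#5 F#5 A5.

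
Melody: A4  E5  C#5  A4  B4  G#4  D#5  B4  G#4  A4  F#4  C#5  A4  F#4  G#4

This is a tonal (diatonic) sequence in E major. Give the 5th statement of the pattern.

D#4 A4 F#4 D#4 E4

Unit = 5 notes; the statements start on A4, G#4, F#4, moving down a 2nd each time.
Extending down a 2nd: E4 → D#4.
From D#4 the diatonic shape gives D#4 A4 F#4 D#4 E4.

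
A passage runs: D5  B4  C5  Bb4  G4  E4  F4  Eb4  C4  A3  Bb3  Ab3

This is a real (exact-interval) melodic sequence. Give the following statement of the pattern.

The 4-note cells begin on D5, G4, C4 — each down a 5th from the last.
So cell 4 is F3 D3 Eb3 Db3.

F3 D3 Eb3 Db3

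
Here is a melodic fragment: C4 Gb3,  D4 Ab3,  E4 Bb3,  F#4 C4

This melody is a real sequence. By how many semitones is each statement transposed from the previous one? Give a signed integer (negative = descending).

With a 2-note motive the entries are C4, D4, E4, F#4, each up a 2nd from the previous.
C4 to D4 spans +2 semitones.

2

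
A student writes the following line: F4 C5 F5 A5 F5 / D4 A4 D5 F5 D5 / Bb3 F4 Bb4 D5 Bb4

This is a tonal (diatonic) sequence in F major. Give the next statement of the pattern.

G3 D4 G4 Bb4 G4

With a 5-note motive the entries are F4, D4, Bb3, each down a 3rd from the previous.
So cell 4 is G3 D4 G4 Bb4 G4.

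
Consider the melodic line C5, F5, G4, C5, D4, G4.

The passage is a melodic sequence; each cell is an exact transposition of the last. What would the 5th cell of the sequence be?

Taking 2-note groups, the heads are C5, G4, D4: the pattern moves down a 4th.
Carrying on: A3 → E3.
So cell 5 is E3 A3.

E3 A3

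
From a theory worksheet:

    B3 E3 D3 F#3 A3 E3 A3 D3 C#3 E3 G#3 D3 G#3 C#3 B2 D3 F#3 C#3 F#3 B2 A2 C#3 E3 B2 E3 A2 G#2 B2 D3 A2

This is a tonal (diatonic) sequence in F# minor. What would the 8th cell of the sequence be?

B2 E2 D2 F#2 A2 E2

Unit = 6 notes; the statements start on B3, A3, G#3, F#3, E3, moving down a 2nd each time.
Continuing the starts: D3 → C#3 → B2.
So cell 8 is B2 E2 D2 F#2 A2 E2.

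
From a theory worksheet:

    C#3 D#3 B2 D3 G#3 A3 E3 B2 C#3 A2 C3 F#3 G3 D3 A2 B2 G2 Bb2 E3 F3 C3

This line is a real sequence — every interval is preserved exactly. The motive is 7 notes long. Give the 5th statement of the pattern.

F2 G2 Eb2 Gb2 C3 Db3 Ab2

Unit = 7 notes; the statements start on C#3, B2, A2, moving down a 2nd each time.
Carrying on: G2 → F2.
From F2 the exact shape gives F2 G2 Eb2 Gb2 C3 Db3 Ab2.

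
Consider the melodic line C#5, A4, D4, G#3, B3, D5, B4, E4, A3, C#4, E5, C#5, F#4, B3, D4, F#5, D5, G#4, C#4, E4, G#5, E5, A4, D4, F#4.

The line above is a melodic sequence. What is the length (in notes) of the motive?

25 notes total. Splitting into 5 groups of 5:
C#5 A4 D4 G#3 B3 | D5 B4 E4 A3 C#4 | E5 C#5 F#4 B3 D4 | F#5 D5 G#4 C#4 E4 | G#5 E5 A4 D4 F#4
Each cell is the previous one up a 2nd — so the unit is 5 notes.

5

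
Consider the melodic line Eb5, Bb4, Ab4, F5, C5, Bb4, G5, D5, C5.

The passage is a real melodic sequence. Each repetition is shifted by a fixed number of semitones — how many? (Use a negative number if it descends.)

2

The 3-note cells begin on Eb5, F5, G5 — each up a 2nd from the last.
Eb5 to F5 spans +2 semitones.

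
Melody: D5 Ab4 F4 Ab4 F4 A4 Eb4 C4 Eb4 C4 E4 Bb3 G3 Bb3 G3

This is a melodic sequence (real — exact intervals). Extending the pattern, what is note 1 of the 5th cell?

F#3

The unit is 5 notes. Position-1 pitches of the 3 shown cells: D5, A4, E4.
Each moves down a 4th. Continuing: B3 → F#3.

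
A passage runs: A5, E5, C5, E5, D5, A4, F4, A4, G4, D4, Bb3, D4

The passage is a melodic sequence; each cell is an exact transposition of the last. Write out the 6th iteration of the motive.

Bb2 F2 Db2 F2

Taking 4-note groups, the heads are A5, D5, G4: the pattern moves down a 5th.
Continuing the starts: C4 → F3 → Bb2.
So cell 6 is Bb2 F2 Db2 F2.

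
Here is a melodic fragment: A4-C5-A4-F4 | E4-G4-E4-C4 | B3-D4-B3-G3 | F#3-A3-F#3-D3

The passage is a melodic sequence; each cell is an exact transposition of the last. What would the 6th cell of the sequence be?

The 4-note cells begin on A4, E4, B3, F#3 — each down a 4th from the last.
Extending down a 4th: C#3 → G#2.
So cell 6 is G#2 B2 G#2 E2.

G#2 B2 G#2 E2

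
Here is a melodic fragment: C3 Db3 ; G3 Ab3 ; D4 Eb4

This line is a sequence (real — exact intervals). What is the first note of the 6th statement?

Unit = 2 notes; the statements start on C3, G3, D4, moving up a 5th each time.
Extending the heads up a 5th: A4 → E5 → B5.

B5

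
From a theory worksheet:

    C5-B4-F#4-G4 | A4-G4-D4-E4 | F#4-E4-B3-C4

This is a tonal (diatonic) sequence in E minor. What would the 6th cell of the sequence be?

Unit = 4 notes; the statements start on C5, A4, F#4, moving down a 3rd each time.
Carrying on: D4 → B3 → G3.
So cell 6 is G3 F#3 C3 D3.

G3 F#3 C3 D3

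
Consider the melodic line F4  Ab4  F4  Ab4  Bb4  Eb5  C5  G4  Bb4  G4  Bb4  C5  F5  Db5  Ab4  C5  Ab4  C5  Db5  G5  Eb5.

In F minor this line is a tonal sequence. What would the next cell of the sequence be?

With a 7-note motive the entries are F4, G4, Ab4, each up a 2nd from the previous.
From Bb4 the diatonic shape gives Bb4 Db5 Bb4 Db5 Eb5 Ab5 F5.

Bb4 Db5 Bb4 Db5 Eb5 Ab5 F5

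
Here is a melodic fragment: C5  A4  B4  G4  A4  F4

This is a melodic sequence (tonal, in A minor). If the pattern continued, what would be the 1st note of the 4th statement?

The unit is 2 notes. Position-1 pitches of the 3 shown cells: C5, B4, A4.
From A4, down a 2nd gives G4.

G4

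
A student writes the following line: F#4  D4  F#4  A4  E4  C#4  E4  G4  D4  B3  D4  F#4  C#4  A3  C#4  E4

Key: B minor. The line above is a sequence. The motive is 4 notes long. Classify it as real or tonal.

Every note is diatonic to B minor.
Cell 1 has -4 semitones from note 1 to 2, but cell 2 has -3 — the interval quality changes while the contour stays the same, which is the hallmark of a tonal sequence.

tonal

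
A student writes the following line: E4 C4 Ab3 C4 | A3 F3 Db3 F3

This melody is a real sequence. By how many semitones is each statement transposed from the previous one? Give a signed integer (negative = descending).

The 4-note cells begin on E4, A3 — each down a 5th from the last.
E4→A3 is 57 − 64 = -7 semitones.

-7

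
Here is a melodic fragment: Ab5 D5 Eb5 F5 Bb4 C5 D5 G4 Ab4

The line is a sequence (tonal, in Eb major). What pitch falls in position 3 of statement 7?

G3

Grouping in 3s, the 3rd note of each cell is Eb5, C5, Ab4.
Each moves down a 3rd. Continuing: F4 → D4 → Bb3 → G3.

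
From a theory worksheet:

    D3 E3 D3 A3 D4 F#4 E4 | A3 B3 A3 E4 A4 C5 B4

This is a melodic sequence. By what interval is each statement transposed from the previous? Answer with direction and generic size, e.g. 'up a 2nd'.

up a 5th

Taking 7-note groups, the heads are D3, A3: the pattern moves up a 5th.
From D3 to A3: up a 5th.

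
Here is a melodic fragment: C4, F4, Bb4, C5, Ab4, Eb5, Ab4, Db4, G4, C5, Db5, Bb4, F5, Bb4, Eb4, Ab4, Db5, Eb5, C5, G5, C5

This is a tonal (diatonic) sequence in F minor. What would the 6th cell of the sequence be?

Ab4 Db5 G5 Ab5 F5 C6 F5

Unit = 7 notes; the statements start on C4, Db4, Eb4, moving up a 2nd each time.
Carrying on: F4 → G4 → Ab4.
So cell 6 is Ab4 Db5 G5 Ab5 F5 C6 F5.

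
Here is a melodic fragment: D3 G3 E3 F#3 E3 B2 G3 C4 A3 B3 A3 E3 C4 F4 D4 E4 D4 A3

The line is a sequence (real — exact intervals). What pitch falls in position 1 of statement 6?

With 6-note cells, note 1 of each statement runs D3, G3, C4.
Carrying that up a 4th forward: F4 → Bb4 → Eb5.

Eb5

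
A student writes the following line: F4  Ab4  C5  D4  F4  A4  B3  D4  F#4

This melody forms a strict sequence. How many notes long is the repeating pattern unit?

There are 9 notes; a 3-note unit gives 3 cells:
F4 Ab4 C5 | D4 F4 A4 | B3 D4 F#4
That's a consistent down a 3rd shift per cell, and no other grouping gives one.

3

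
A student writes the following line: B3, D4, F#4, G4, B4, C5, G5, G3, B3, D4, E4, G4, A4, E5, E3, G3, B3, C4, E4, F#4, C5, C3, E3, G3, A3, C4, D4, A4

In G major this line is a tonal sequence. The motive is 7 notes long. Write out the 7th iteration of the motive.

Taking 7-note groups, the heads are B3, G3, E3, C3: the pattern moves down a 3rd.
Extending down a 3rd: A2 → F#2 → D2.
From D2 the diatonic shape gives D2 F#2 A2 B2 D3 E3 B3.

D2 F#2 A2 B2 D3 E3 B3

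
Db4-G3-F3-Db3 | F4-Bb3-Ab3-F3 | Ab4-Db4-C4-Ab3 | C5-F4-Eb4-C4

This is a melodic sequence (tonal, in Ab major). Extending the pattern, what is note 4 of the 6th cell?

The unit is 4 notes. Position-4 pitches of the 4 shown cells: Db3, F3, Ab3, C4.
Extending up a 3rd: Eb4 → G4.

G4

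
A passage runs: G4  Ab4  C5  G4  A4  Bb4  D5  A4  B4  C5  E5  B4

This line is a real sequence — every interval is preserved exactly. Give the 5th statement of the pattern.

Taking 4-note groups, the heads are G4, A4, B4: the pattern moves up a 2nd.
Carrying on: C#5 → D#5.
So cell 5 is D#5 E5 G#5 D#5.

D#5 E5 G#5 D#5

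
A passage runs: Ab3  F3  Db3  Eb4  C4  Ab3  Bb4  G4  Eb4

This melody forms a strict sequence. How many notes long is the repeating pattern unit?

There are 9 notes; a 3-note unit gives 3 cells:
Ab3 F3 Db3 | Eb4 C4 Ab3 | Bb4 G4 Eb4
Every group is a transposition up a 5th of the one before; no shorter unit works.

3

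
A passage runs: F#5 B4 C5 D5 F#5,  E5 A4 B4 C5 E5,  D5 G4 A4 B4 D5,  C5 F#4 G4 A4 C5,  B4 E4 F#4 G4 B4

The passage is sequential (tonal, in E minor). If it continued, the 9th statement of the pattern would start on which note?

E4

Unit = 5 notes; the statements start on F#5, E5, D5, C5, B4, moving down a 2nd each time.
Extending the heads down a 2nd: A4 → G4 → F#4 → E4.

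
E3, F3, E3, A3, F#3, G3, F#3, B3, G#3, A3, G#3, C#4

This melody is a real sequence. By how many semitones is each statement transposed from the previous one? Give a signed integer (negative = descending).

2

Taking 4-note groups, the heads are E3, F#3, G#3: the pattern moves up a 2nd.
E3→F#3 is 54 − 52 = 2 semitones.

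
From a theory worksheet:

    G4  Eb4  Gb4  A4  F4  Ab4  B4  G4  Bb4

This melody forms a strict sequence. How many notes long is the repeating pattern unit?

There are 9 notes; a 3-note unit gives 3 cells:
G4 Eb4 Gb4 | A4 F4 Ab4 | B4 G4 Bb4
Each cell is the previous one up a 2nd — so the unit is 3 notes.

3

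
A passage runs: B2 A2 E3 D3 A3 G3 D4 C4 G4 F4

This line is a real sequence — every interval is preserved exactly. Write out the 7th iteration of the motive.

F5 Eb5

Unit = 2 notes; the statements start on B2, E3, A3, D4, G4, moving up a 4th each time.
Continuing the starts: C5 → F5.
Statement 7 starts on F5 and keeps the same exact contour: F5 Eb5.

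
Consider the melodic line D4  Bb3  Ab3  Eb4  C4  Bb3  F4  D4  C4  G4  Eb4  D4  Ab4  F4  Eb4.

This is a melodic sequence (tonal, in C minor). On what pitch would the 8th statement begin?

D5

Taking 3-note groups, the heads are D4, Eb4, F4, G4, Ab4: the pattern moves up a 2nd.
Extending the heads up a 2nd: Bb4 → C5 → D5.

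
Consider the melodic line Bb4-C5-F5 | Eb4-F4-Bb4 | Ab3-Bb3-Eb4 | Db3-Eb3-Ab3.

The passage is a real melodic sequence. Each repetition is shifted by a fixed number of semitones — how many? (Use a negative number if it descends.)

Unit = 3 notes; the statements start on Bb4, Eb4, Ab3, Db3, moving down a 5th each time.
Counting half-steps from Bb4 to Eb4: -7.

-7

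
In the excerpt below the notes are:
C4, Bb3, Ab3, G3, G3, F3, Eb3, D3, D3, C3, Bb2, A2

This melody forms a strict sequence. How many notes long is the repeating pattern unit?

12 notes total. Splitting into 3 groups of 4:
C4 Bb3 Ab3 G3 | G3 F3 Eb3 D3 | D3 C3 Bb2 A2
Each cell is the previous one down a 4th — so the unit is 4 notes.

4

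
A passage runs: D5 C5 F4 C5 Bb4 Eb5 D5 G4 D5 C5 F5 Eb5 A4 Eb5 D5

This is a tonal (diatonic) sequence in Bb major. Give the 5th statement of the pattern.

A5 G5 C5 G5 F5

With a 5-note motive the entries are D5, Eb5, F5, each up a 2nd from the previous.
Carrying on: G5 → A5.
Statement 5 starts on A5 and keeps the same diatonic contour: A5 G5 C5 G5 F5.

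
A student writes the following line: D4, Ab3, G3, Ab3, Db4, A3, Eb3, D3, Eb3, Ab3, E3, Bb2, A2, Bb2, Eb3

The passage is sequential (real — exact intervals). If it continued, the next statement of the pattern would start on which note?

B2

Unit = 5 notes; the statements start on D4, A3, E3, moving down a 4th each time.
One more step down a 4th gives B2.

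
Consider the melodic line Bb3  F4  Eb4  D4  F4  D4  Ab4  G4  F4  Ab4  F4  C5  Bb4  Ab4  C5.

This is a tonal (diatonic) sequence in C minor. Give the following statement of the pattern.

Ab4 Eb5 D5 C5 Eb5

With a 5-note motive the entries are Bb3, D4, F4, each up a 3rd from the previous.
So cell 4 is Ab4 Eb5 D5 C5 Eb5.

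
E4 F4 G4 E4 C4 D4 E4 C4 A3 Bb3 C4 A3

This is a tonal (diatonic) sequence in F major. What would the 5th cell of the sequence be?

Taking 4-note groups, the heads are E4, C4, A3: the pattern moves down a 3rd.
Carrying on: F3 → D3.
So cell 5 is D3 E3 F3 D3.

D3 E3 F3 D3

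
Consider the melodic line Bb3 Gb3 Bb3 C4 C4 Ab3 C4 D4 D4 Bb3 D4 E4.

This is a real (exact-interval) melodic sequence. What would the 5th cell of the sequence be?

The 4-note cells begin on Bb3, C4, D4 — each up a 2nd from the last.
Carrying on: E4 → F#4.
From F#4 the exact shape gives F#4 D4 F#4 G#4.

F#4 D4 F#4 G#4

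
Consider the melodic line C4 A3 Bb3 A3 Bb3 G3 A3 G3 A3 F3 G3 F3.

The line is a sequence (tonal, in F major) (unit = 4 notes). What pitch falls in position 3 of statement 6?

D3

The unit is 4 notes. Position-3 pitches of the 3 shown cells: Bb3, A3, G3.
Carrying that down a 2nd forward: F3 → E3 → D3.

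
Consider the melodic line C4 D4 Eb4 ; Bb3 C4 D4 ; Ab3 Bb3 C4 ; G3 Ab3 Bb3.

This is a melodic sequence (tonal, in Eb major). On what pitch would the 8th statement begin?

Unit = 3 notes; the statements start on C4, Bb3, Ab3, G3, moving down a 2nd each time.
Extending the heads down a 2nd: F3 → Eb3 → D3 → C3.

C3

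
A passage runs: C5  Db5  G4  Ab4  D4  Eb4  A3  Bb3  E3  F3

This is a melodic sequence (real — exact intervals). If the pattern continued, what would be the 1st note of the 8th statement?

C#2

The unit is 2 notes. Position-1 pitches of the 5 shown cells: C5, G4, D4, A3, E3.
Each moves down a 4th. Continuing: B2 → F#2 → C#2.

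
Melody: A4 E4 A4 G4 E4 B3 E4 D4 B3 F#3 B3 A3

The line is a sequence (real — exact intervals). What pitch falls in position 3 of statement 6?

With 4-note cells, note 3 of each statement runs A4, E4, B3.
Each moves down a 4th. Continuing: F#3 → C#3 → G#2.

G#2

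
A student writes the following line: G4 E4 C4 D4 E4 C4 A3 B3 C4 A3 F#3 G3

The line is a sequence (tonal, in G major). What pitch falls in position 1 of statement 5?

With 4-note cells, note 1 of each statement runs G4, E4, C4.
Carrying that down a 3rd forward: A3 → F#3.

F#3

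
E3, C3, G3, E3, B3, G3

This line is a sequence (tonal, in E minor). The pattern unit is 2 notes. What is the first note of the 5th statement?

F#4

With a 2-note motive the entries are E3, G3, B3, each up a 3rd from the previous.
Continuing: D4 → F#4. Statement 5 starts on F#4.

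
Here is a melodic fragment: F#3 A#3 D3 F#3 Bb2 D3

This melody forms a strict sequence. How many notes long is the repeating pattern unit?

2

Try groups of 2 (3 cells in 6 notes):
F#3 A#3 | D3 F#3 | Bb2 D3
That's a consistent down a 3rd shift per cell, and no other grouping gives one.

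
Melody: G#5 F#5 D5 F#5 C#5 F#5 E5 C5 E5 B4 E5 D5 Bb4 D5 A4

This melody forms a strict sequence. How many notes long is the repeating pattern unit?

Try groups of 5 (3 cells in 15 notes):
G#5 F#5 D5 F#5 C#5 | F#5 E5 C5 E5 B4 | E5 D5 Bb4 D5 A4
Every group is a transposition down a 2nd of the one before; no shorter unit works.

5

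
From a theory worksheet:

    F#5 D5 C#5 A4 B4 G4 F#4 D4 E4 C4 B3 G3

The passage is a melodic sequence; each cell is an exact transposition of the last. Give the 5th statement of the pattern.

Unit = 4 notes; the statements start on F#5, B4, E4, moving down a 5th each time.
Carrying on: A3 → D3.
From D3 the exact shape gives D3 Bb2 A2 F2.

D3 Bb2 A2 F2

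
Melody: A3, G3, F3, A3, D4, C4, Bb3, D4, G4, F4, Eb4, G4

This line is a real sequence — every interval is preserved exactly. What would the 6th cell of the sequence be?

Taking 4-note groups, the heads are A3, D4, G4: the pattern moves up a 4th.
Extending up a 4th: C5 → F5 → Bb5.
From Bb5 the exact shape gives Bb5 Ab5 Gb5 Bb5.

Bb5 Ab5 Gb5 Bb5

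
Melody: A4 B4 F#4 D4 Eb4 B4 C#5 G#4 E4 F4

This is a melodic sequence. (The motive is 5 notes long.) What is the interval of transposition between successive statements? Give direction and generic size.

up a 2nd

Unit = 5 notes; the statements start on A4, B4, moving up a 2nd each time.
A4 to B4 is up a 2nd.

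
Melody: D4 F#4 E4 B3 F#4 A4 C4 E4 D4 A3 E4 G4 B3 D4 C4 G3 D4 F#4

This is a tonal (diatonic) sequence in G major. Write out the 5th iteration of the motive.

With a 6-note motive the entries are D4, C4, B3, each down a 2nd from the previous.
Carrying on: A3 → G3.
From G3 the diatonic shape gives G3 B3 A3 E3 B3 D4.

G3 B3 A3 E3 B3 D4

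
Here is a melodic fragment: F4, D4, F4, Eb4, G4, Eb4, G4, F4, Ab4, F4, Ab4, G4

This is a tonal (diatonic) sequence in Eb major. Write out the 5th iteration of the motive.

C5 Ab4 C5 Bb4

With a 4-note motive the entries are F4, G4, Ab4, each up a 2nd from the previous.
Extending up a 2nd: Bb4 → C5.
So cell 5 is C5 Ab4 C5 Bb4.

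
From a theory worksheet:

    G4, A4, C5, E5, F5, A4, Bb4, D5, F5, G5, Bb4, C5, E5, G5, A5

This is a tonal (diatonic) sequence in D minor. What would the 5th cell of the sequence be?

With a 5-note motive the entries are G4, A4, Bb4, each up a 2nd from the previous.
Continuing the starts: C5 → D5.
From D5 the diatonic shape gives D5 E5 G5 Bb5 C6.

D5 E5 G5 Bb5 C6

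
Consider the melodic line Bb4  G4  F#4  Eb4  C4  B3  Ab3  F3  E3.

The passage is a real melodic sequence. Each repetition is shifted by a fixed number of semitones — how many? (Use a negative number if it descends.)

-7

Unit = 3 notes; the statements start on Bb4, Eb4, Ab3, moving down a 5th each time.
Bb4→Eb4 is 63 − 70 = -7 semitones.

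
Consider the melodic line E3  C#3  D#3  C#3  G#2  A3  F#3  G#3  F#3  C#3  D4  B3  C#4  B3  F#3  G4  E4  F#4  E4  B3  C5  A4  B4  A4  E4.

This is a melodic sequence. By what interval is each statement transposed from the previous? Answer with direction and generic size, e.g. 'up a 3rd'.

Unit = 5 notes; the statements start on E3, A3, D4, G4, C5, moving up a 4th each time.
E3 to A3 is up a 4th.

up a 4th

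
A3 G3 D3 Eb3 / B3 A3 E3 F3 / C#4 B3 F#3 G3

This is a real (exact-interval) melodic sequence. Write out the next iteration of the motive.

D#4 C#4 G#3 A3

Unit = 4 notes; the statements start on A3, B3, C#4, moving up a 2nd each time.
Statement 4 starts on D#4 and keeps the same exact contour: D#4 C#4 G#3 A3.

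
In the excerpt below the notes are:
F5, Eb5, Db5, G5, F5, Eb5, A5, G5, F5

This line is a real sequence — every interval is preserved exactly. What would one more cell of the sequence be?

B5 A5 G5

The 3-note cells begin on F5, G5, A5 — each up a 2nd from the last.
From B5 the exact shape gives B5 A5 G5.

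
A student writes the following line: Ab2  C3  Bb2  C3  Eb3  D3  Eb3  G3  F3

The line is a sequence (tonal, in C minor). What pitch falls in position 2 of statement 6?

F4

With 3-note cells, note 2 of each statement runs C3, Eb3, G3.
Each moves up a 3rd. Continuing: Bb3 → D4 → F4.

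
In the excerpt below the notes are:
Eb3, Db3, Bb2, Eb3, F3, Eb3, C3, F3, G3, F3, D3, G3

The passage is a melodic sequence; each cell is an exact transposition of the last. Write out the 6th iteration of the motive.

Unit = 4 notes; the statements start on Eb3, F3, G3, moving up a 2nd each time.
Continuing the starts: A3 → B3 → C#4.
Statement 6 starts on C#4 and keeps the same exact contour: C#4 B3 G#3 C#4.

C#4 B3 G#3 C#4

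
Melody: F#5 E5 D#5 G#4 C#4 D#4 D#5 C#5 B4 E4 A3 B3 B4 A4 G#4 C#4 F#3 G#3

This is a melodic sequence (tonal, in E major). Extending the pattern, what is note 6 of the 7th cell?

F#2

With 6-note cells, note 6 of each statement runs D#4, B3, G#3.
Each moves down a 3rd. Continuing: E3 → C#3 → A2 → F#2.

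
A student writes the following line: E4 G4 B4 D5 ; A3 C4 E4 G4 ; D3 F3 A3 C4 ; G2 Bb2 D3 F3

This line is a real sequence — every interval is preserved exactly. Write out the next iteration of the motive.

The 4-note cells begin on E4, A3, D3, G2 — each down a 5th from the last.
From C2 the exact shape gives C2 Eb2 G2 Bb2.

C2 Eb2 G2 Bb2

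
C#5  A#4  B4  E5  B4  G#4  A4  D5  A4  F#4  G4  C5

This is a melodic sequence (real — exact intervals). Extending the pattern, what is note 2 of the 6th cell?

C4

Grouping in 4s, the 2nd note of each cell is A#4, G#4, F#4.
Carrying that down a 2nd forward: E4 → D4 → C4.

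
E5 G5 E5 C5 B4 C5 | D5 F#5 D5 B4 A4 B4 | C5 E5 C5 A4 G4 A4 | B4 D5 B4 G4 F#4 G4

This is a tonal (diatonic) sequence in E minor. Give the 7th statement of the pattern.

F#4 A4 F#4 D4 C4 D4

Unit = 6 notes; the statements start on E5, D5, C5, B4, moving down a 2nd each time.
Carrying on: A4 → G4 → F#4.
From F#4 the diatonic shape gives F#4 A4 F#4 D4 C4 D4.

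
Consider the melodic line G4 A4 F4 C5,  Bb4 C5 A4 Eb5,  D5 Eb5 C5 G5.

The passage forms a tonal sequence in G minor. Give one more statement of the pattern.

F5 G5 Eb5 Bb5

Taking 4-note groups, the heads are G4, Bb4, D5: the pattern moves up a 3rd.
Statement 4 starts on F5 and keeps the same diatonic contour: F5 G5 Eb5 Bb5.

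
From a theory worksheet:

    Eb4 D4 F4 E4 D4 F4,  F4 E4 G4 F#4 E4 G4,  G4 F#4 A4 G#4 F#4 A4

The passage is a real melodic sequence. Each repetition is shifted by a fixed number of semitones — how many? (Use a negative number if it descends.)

2

Unit = 6 notes; the statements start on Eb4, F4, G4, moving up a 2nd each time.
Eb4 to F4 spans +2 semitones.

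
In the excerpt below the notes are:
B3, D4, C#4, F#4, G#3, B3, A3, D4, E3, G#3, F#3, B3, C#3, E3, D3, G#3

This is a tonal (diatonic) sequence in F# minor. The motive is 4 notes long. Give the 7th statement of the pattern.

D2 F#2 E2 A2

Unit = 4 notes; the statements start on B3, G#3, E3, C#3, moving down a 3rd each time.
Carrying on: A2 → F#2 → D2.
From D2 the diatonic shape gives D2 F#2 E2 A2.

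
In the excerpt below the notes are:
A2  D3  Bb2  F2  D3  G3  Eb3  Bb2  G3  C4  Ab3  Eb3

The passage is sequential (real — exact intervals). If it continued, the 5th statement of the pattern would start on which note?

The 4-note cells begin on A2, D3, G3 — each up a 4th from the last.
Continuing: C4 → F4. Statement 5 starts on F4.

F4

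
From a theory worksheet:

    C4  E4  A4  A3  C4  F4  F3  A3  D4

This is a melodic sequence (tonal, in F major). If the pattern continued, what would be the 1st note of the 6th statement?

Grouping in 3s, the 1st note of each cell is C4, A3, F3.
Carrying that down a 3rd forward: D3 → Bb2 → G2.

G2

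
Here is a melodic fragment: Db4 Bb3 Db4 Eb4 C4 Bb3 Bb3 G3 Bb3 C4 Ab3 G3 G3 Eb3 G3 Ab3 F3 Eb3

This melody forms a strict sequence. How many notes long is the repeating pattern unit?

6

There are 18 notes; a 6-note unit gives 3 cells:
Db4 Bb3 Db4 Eb4 C4 Bb3 | Bb3 G3 Bb3 C4 Ab3 G3 | G3 Eb3 G3 Ab3 F3 Eb3
Each cell is the previous one down a 3rd — so the unit is 6 notes.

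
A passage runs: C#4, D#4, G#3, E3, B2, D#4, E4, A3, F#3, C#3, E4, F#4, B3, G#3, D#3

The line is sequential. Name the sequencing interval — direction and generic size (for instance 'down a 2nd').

The 5-note cells begin on C#4, D#4, E4 — each up a 2nd from the last.
From C#4 to D#4: up a 2nd.

up a 2nd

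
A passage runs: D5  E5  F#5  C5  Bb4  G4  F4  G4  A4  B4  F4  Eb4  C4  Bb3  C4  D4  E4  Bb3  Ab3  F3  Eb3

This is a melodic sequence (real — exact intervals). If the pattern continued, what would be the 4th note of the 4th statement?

Eb3

With 7-note cells, note 4 of each statement runs C5, F4, Bb3.
From Bb3, down a 5th gives Eb3.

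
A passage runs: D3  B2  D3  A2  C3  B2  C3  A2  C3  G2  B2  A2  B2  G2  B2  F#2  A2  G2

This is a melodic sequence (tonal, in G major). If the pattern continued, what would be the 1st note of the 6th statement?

The unit is 6 notes. Position-1 pitches of the 3 shown cells: D3, C3, B2.
Each moves down a 2nd. Continuing: A2 → G2 → F#2.

F#2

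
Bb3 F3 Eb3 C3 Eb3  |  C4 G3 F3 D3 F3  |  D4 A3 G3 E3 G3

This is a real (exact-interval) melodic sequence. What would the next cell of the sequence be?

Unit = 5 notes; the statements start on Bb3, C4, D4, moving up a 2nd each time.
So cell 4 is E4 B3 A3 F#3 A3.

E4 B3 A3 F#3 A3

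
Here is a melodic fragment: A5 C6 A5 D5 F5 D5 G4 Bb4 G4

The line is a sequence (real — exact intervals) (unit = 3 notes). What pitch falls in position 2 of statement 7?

The unit is 3 notes. Position-2 pitches of the 3 shown cells: C6, F5, Bb4.
Carrying that down a 5th forward: Eb4 → Ab3 → Db3 → Gb2.

Gb2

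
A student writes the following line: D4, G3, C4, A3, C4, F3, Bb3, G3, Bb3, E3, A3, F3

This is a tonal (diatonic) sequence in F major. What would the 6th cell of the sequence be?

The 4-note cells begin on D4, C4, Bb3 — each down a 2nd from the last.
Continuing the starts: A3 → G3 → F3.
From F3 the diatonic shape gives F3 Bb2 E3 C3.

F3 Bb2 E3 C3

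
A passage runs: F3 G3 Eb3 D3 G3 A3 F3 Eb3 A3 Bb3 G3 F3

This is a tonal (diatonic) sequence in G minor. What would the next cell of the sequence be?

The 4-note cells begin on F3, G3, A3 — each up a 2nd from the last.
Statement 4 starts on Bb3 and keeps the same diatonic contour: Bb3 C4 A3 G3.

Bb3 C4 A3 G3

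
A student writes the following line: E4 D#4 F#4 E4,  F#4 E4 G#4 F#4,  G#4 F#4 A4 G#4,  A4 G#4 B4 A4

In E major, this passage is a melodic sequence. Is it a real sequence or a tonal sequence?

tonal

Every note is diatonic to E major.
Cell 1 has -1 semitones from note 1 to 2, but cell 2 has -2 — the interval quality changes while the contour stays the same, which is the hallmark of a tonal sequence.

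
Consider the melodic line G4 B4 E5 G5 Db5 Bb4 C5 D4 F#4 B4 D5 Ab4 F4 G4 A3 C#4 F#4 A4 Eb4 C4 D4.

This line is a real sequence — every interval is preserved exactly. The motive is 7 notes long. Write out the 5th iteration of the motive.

The 7-note cells begin on G4, D4, A3 — each down a 4th from the last.
Carrying on: E3 → B2.
Statement 5 starts on B2 and keeps the same exact contour: B2 D#3 G#3 B3 F3 D3 E3.

B2 D#3 G#3 B3 F3 D3 E3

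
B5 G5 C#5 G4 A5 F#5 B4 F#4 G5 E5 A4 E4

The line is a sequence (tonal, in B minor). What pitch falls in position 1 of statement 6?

D5

With 4-note cells, note 1 of each statement runs B5, A5, G5.
Carrying that down a 2nd forward: F#5 → E5 → D5.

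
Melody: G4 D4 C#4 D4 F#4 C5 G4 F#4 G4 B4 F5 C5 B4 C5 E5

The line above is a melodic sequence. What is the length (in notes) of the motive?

There are 15 notes; a 5-note unit gives 3 cells:
G4 D4 C#4 D4 F#4 | C5 G4 F#4 G4 B4 | F5 C5 B4 C5 E5
Each cell is the previous one up a 4th — so the unit is 5 notes.

5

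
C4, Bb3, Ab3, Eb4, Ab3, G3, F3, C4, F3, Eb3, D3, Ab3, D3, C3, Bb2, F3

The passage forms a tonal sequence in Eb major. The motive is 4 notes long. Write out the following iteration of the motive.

Bb2 Ab2 G2 D3

Unit = 4 notes; the statements start on C4, Ab3, F3, D3, moving down a 3rd each time.
Statement 5 starts on Bb2 and keeps the same diatonic contour: Bb2 Ab2 G2 D3.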